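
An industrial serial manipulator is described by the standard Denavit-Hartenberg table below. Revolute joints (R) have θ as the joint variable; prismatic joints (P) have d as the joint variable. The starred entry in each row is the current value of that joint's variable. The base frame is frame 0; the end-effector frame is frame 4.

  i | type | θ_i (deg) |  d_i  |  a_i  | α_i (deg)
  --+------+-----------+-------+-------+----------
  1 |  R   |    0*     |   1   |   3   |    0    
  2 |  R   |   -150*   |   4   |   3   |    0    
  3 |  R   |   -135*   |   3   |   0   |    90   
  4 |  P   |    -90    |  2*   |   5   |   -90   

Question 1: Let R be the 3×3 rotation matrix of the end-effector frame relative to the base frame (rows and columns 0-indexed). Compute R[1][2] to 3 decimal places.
End-effector z-axis (col 2 of R) = (0.2588,0.9659,0.0000)
R[1][2] = 0.9659

0.966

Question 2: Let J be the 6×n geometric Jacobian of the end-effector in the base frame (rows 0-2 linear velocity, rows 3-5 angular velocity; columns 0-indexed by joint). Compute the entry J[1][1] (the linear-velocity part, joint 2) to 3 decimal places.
-0.666

axis z_1 = (0.0000,0.0000,1.0000); lever o_n−o_1 = (-0.6662,-2.0176,2.0000)
cross product → J_v[:, 1] = (2.0176,-0.6662,0.0000)
J_ω[:, 1] = z_1
entry J[1][1] = -0.6662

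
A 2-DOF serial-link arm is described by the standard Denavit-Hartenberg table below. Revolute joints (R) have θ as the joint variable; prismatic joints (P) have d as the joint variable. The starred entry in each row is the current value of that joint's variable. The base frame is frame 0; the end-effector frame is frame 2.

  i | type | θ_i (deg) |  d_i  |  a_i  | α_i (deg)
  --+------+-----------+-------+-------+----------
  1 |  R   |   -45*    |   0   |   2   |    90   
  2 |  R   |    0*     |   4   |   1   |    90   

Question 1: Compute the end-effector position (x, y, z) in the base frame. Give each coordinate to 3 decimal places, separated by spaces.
after link 1: o_1 = (1.4142, -1.4142, 0.0000)
after link 2: o_2 = (-0.7071, -4.9497, 0.0000)

-0.707 -4.950 0.000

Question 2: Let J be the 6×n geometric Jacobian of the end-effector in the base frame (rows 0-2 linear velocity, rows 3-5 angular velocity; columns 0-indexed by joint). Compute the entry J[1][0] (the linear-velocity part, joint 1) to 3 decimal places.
-0.707

axis z_0 = ẑ; lever o_n−o_0 = (-0.7071,-4.9497,0.0000)
cross product → J_v[:, 0] = (4.9497,-0.7071,0.0000)
J_ω[:, 0] = z_0
entry J[1][0] = -0.7071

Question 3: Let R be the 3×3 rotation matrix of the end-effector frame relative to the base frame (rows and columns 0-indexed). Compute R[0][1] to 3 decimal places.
End-effector y-axis (col 1 of R) = (-0.7071,-0.7071,0.0000)
R[0][1] = -0.7071

-0.707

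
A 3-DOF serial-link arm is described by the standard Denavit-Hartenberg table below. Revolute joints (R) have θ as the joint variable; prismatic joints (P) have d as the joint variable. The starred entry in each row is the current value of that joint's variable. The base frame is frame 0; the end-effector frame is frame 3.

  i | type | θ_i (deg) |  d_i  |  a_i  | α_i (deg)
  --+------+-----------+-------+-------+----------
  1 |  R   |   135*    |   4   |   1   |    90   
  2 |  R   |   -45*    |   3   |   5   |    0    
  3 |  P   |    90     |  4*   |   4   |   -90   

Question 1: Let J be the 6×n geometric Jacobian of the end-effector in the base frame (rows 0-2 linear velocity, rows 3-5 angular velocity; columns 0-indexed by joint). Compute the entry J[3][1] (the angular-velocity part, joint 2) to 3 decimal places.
axis z_1 = (0.7071,0.7071,0.0000); lever o_n−o_1 = (0.4497,9.4497,-0.7071)
cross product → J_v[:, 1] = (-0.5000,0.5000,6.3640)
J_ω[:, 1] = z_1
entry J[3][1] = 0.7071

0.707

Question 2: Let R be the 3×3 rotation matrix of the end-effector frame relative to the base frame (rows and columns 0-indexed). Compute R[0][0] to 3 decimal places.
-0.500

End-effector x-axis (col 0 of R) = (-0.5000,0.5000,0.7071)
R[0][0] = -0.5000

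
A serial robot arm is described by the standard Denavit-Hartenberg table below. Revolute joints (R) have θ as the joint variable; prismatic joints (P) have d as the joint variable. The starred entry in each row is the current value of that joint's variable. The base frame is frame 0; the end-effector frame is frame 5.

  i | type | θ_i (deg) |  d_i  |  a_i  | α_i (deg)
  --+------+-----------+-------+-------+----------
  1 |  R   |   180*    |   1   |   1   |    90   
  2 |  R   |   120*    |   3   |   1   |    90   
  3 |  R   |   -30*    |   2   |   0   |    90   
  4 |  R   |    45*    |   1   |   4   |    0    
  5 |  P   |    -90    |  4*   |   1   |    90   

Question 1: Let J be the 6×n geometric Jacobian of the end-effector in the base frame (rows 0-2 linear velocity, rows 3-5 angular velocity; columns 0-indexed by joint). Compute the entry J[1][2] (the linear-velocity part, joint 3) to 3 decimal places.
axis z_2 = (-0.8660,0.0000,0.5000); lever o_n−o_2 = (-3.2882,-6.0979,2.5472)
cross product → J_v[:, 2] = (3.0489,0.5619,5.2809)
J_ω[:, 2] = z_2
entry J[1][2] = 0.5619

0.562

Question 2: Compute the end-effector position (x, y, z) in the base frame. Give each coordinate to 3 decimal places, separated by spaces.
after link 1: o_1 = (-1.0000, 0.0000, 1.0000)
after link 2: o_2 = (-0.5000, 3.0000, 1.8660)
after link 3: o_3 = (-2.2321, 3.0000, 2.8660)
after link 4: o_4 = (-3.7068, 0.7198, 5.9685)
after link 5: o_5 = (-3.7882, -3.0979, 4.4133)

-3.788 -3.098 4.413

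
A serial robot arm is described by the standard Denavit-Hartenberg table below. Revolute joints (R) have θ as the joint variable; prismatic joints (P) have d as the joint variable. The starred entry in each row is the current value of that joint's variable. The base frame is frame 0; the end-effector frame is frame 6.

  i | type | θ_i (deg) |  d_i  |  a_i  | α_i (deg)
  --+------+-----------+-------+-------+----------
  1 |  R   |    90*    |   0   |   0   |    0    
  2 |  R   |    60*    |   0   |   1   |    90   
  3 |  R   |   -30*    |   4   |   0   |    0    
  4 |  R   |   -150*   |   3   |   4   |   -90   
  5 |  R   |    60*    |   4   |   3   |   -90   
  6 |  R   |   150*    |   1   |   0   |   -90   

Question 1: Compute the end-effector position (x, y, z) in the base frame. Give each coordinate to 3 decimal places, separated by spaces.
5.098 1.562 -4.000

after link 1: o_1 = (0.0000, 0.0000, 0.0000)
after link 2: o_2 = (-0.8660, 0.5000, 0.0000)
after link 3: o_3 = (1.1340, 3.9641, 0.0000)
after link 4: o_4 = (6.0981, 4.5622, 0.0000)
after link 5: o_5 = (6.0981, 1.5622, -4.0000)
after link 6: o_6 = (5.0981, 1.5622, -4.0000)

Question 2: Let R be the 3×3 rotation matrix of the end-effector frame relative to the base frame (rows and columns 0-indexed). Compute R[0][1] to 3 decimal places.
End-effector y-axis (col 1 of R) = (1.0000,0.0000,0.0000)
R[0][1] = 1.0000

1.000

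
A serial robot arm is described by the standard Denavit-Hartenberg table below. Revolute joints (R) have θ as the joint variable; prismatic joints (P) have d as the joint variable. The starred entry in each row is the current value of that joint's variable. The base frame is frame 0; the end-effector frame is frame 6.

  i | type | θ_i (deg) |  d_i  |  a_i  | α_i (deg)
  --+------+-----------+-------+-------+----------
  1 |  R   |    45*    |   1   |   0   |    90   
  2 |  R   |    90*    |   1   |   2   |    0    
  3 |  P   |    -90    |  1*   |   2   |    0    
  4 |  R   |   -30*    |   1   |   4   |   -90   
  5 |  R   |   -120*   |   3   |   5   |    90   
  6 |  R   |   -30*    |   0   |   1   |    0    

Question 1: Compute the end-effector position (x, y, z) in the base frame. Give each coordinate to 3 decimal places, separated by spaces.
after link 1: o_1 = (0.0000, 0.0000, 1.0000)
after link 2: o_2 = (0.7071, -0.7071, 3.0000)
after link 3: o_3 = (2.8284, 0.0000, 3.0000)
after link 4: o_4 = (5.9850, 1.7424, 1.0000)
after link 5: o_5 = (8.5766, -1.7898, 4.8481)
after link 6: o_6 = (8.6650, -2.7620, 4.6316)

8.665 -2.762 4.632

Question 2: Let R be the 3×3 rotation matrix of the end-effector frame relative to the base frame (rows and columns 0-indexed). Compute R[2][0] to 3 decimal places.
End-effector x-axis (col 0 of R) = (0.0884,-0.9723,-0.2165)
R[2][0] = -0.2165

-0.217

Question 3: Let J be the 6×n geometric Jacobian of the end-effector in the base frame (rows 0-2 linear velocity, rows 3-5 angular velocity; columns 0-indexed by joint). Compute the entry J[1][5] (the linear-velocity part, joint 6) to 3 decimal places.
-0.153

axis z_5 = (-0.8839,-0.1768,0.4330); lever o_n−o_5 = (0.0884,-0.9723,-0.2165)
cross product → J_v[:, 5] = (0.4593,-0.1531,0.8750)
J_ω[:, 5] = z_5
entry J[1][5] = -0.1531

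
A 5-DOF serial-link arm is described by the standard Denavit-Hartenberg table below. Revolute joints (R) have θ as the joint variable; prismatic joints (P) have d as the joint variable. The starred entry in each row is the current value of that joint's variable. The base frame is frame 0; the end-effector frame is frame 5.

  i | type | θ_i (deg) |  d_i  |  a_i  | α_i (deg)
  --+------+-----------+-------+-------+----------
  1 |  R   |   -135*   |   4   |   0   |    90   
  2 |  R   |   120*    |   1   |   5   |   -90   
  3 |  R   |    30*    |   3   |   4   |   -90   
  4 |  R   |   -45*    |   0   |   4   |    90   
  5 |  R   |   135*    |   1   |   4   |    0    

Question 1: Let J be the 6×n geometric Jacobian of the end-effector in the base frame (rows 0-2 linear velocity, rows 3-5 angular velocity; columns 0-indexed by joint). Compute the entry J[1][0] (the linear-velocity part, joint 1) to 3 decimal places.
7.789

axis z_0 = ẑ; lever o_n−o_0 = (7.7891,2.8250,7.9286)
cross product → J_v[:, 0] = (-2.8250,7.7891,0.0000)
J_ω[:, 0] = z_0
entry J[1][0] = 7.7891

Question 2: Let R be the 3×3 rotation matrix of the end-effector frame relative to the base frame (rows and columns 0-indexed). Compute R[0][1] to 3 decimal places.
-0.944

End-effector y-axis (col 1 of R) = (-0.9441,0.2755,0.1812)
R[0][1] = -0.9441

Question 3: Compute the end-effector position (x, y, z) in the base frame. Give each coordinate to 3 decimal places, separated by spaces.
after link 1: o_1 = (0.0000, 0.0000, 4.0000)
after link 2: o_2 = (1.0607, 2.4749, 8.3301)
after link 3: o_3 = (5.5367, 4.1225, 9.8301)
after link 4: o_4 = (9.1348, 5.7206, 10.5372)
after link 5: o_5 = (7.7891, 2.8250, 7.9286)

7.789 2.825 7.929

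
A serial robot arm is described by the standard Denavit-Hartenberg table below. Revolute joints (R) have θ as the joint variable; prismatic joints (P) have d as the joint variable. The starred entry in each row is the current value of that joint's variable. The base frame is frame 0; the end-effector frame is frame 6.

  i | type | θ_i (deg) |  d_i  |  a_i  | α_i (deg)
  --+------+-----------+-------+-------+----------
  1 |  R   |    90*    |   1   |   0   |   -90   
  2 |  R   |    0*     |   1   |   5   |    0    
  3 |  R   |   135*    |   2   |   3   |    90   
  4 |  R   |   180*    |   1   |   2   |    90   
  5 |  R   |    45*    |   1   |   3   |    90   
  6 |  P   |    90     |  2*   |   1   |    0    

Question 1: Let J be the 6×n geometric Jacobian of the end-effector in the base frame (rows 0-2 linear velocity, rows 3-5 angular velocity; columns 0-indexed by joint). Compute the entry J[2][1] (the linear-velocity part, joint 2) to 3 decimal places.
-8.000

axis z_1 = (-1.0000,0.0000,0.0000); lever o_n−o_1 = (-5.0000,8.0000,0.5858)
cross product → J_v[:, 1] = (-0.0000,0.5858,-8.0000)
J_ω[:, 1] = z_1
entry J[2][1] = -8.0000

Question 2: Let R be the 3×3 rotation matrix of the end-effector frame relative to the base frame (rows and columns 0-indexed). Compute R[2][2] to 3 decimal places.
End-effector z-axis (col 2 of R) = (-0.0000,-0.0000,1.0000)
R[2][2] = 1.0000

1.000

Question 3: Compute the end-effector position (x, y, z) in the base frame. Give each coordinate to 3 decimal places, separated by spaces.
-5.000 8.000 1.586

after link 1: o_1 = (0.0000, 0.0000, 1.0000)
after link 2: o_2 = (-1.0000, 5.0000, 1.0000)
after link 3: o_3 = (-3.0000, 2.8787, -1.1213)
after link 4: o_4 = (-3.0000, 5.0000, -0.4142)
after link 5: o_5 = (-4.0000, 8.0000, -0.4142)
after link 6: o_6 = (-5.0000, 8.0000, 1.5858)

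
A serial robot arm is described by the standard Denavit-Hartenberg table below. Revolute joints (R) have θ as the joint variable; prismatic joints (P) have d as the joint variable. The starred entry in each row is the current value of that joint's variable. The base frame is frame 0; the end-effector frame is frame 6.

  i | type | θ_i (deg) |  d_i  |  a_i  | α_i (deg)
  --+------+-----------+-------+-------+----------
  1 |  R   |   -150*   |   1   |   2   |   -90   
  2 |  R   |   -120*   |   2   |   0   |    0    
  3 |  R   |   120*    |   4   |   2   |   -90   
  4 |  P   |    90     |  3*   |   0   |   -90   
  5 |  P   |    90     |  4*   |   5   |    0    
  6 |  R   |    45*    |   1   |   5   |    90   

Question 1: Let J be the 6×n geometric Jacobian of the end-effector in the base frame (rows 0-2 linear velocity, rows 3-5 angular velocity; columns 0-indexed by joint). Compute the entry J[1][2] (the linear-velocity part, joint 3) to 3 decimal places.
-2.768

axis z_2 = (0.5000,-0.8660,0.0000); lever o_n−o_2 = (6.3658,-5.0260,5.5355)
cross product → J_v[:, 2] = (-4.7939,-2.7678,3.0000)
J_ω[:, 2] = z_2
entry J[1][2] = -2.7678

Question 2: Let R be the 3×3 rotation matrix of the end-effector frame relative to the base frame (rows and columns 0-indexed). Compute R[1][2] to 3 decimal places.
0.612

End-effector z-axis (col 2 of R) = (-0.3536,0.6124,0.7071)
R[1][2] = 0.6124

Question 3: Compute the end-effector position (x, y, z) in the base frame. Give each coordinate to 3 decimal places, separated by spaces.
5.634 -7.758 6.536

after link 1: o_1 = (-1.7321, -1.0000, 1.0000)
after link 2: o_2 = (-0.7321, -2.7321, 1.0000)
after link 3: o_3 = (-0.4641, -7.1962, 1.0000)
after link 4: o_4 = (-0.4641, -7.1962, -2.0000)
after link 5: o_5 = (3.0000, -5.1962, 3.0000)
after link 6: o_6 = (5.6338, -7.7580, 6.5355)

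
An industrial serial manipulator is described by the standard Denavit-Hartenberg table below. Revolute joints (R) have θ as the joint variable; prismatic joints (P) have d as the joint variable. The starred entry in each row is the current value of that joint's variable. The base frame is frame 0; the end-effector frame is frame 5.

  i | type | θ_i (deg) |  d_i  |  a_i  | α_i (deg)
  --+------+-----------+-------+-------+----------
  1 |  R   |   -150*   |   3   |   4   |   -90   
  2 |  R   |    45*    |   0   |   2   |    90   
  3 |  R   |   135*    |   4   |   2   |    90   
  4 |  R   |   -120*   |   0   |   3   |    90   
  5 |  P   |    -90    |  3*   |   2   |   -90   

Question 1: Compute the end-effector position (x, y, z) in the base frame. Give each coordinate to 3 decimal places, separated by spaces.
after link 1: o_1 = (-3.4641, -2.0000, 3.0000)
after link 2: o_2 = (-4.6888, -2.7071, 1.5858)
after link 3: o_3 = (-5.5652, -4.8461, 5.4142)
after link 4: o_4 = (-5.1541, -3.3839, 2.8271)
after link 5: o_5 = (-7.9573, -1.2481, 3.5887)

-7.957 -1.248 3.589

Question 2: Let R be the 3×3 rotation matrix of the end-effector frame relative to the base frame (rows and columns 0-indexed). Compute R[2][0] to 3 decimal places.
End-effector x-axis (col 0 of R) = (0.0795,0.8624,0.5000)
R[2][0] = 0.5000

0.500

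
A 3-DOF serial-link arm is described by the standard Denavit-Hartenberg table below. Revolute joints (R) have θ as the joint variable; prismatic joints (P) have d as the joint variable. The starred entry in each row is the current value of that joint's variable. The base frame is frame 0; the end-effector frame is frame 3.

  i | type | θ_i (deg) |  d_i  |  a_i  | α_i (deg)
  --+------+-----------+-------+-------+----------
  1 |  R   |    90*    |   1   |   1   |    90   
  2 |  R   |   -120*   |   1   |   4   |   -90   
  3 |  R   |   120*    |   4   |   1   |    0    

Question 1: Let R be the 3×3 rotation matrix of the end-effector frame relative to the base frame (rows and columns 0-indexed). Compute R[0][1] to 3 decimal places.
0.500

End-effector y-axis (col 1 of R) = (0.5000,0.4330,0.7500)
R[0][1] = 0.5000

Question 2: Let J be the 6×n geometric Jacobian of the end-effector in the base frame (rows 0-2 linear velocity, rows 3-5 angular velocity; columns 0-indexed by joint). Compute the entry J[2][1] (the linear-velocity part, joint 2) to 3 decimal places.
1.714

axis z_1 = (1.0000,-0.0000,0.0000); lever o_n−o_1 = (0.1340,1.7141,-5.0311)
cross product → J_v[:, 1] = (0.0000,5.0311,1.7141)
J_ω[:, 1] = z_1
entry J[2][1] = 1.7141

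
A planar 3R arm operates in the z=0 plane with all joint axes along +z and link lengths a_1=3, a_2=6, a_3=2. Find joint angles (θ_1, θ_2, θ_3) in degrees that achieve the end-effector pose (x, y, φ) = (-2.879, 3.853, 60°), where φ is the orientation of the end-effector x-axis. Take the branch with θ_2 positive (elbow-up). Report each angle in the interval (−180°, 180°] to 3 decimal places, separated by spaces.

wrist centre = target − a_3·(cos φ, sin φ) = (-3.8790, 2.1209)
cos θ_2 = (19.5451−3²−6²)/(2·3·6) = -0.7071; θ_2 = 134.9980° (elbow-up)
β = atan2(2.1209,-3.8790) = 151.3312°; ψ = atan2(4.2428,-1.2425) = 106.3225°
θ_1 = β − ψ = 45.0087°
θ_3 = φ − θ_1 − θ_2 = -120.0066° (wrapped to (-180°,180°])

45.009 134.998 -120.007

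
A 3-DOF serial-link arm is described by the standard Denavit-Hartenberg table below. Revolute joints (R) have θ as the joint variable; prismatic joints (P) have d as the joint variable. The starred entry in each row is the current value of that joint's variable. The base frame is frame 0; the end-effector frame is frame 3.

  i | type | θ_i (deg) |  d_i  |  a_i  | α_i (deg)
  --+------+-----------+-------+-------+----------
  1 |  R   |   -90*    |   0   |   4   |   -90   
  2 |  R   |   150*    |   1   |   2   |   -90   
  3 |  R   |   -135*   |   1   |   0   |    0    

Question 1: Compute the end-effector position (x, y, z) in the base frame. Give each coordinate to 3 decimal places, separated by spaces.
1.000 -1.768 -0.134

after link 1: o_1 = (0.0000, -4.0000, 0.0000)
after link 2: o_2 = (1.0000, -2.2679, -1.0000)
after link 3: o_3 = (1.0000, -1.7679, -0.1340)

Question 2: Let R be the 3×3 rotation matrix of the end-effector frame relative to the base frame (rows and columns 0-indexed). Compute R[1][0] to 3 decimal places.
-0.612

End-effector x-axis (col 0 of R) = (0.7071,-0.6124,0.3536)
R[1][0] = -0.6124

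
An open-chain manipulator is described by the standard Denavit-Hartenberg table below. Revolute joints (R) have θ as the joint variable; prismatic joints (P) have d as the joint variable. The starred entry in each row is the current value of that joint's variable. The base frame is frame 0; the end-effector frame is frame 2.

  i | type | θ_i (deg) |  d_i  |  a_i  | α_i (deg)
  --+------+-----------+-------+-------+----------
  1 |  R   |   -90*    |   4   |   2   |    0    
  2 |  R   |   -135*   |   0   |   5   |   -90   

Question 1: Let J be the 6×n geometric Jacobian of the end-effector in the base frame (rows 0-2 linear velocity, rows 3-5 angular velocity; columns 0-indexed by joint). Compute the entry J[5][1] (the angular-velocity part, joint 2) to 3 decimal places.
1.000

axis z_1 = (0.0000,0.0000,1.0000); lever o_n−o_1 = (-3.5355,3.5355,0.0000)
cross product → J_v[:, 1] = (-3.5355,-3.5355,0.0000)
J_ω[:, 1] = z_1
entry J[5][1] = 1.0000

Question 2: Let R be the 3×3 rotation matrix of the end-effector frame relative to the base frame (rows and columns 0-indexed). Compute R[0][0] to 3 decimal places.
-0.707

End-effector x-axis (col 0 of R) = (-0.7071,0.7071,0.0000)
R[0][0] = -0.7071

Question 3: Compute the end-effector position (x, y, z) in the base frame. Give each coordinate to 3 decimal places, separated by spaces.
-3.536 1.536 4.000

after link 1: o_1 = (0.0000, -2.0000, 4.0000)
after link 2: o_2 = (-3.5355, 1.5355, 4.0000)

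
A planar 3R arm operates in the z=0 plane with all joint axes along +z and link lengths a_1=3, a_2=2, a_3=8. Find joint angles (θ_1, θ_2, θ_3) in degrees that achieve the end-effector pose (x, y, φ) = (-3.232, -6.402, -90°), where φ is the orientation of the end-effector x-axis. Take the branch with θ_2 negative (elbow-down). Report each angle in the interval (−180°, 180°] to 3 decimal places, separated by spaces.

-172.618 -90.003 172.621

wrist centre = target − a_3·(cos φ, sin φ) = (-3.2320, 1.5980)
cos θ_2 = (12.9994−3²−2²)/(2·3·2) = -0.0000; θ_2 = -90.0027° (elbow-down)
β = atan2(1.5980,-3.2320) = 153.6908°; ψ = atan2(-2.0000,2.9999) = -33.6909°
θ_1 = β − ψ = 187.3817°
θ_3 = φ − θ_1 − θ_2 = 172.6210° (wrapped to (-180°,180°])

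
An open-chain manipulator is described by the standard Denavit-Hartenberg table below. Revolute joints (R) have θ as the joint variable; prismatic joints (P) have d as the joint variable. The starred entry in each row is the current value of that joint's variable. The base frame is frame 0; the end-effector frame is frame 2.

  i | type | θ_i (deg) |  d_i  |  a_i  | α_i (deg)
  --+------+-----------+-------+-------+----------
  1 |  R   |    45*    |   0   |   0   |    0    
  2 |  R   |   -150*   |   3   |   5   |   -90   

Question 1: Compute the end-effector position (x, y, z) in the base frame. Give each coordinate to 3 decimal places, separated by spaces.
-1.294 -4.830 3.000

after link 1: o_1 = (0.0000, 0.0000, 0.0000)
after link 2: o_2 = (-1.2941, -4.8296, 3.0000)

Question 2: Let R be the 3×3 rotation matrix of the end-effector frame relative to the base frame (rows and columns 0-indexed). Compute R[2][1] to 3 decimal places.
-1.000

End-effector y-axis (col 1 of R) = (0.0000,-0.0000,-1.0000)
R[2][1] = -1.0000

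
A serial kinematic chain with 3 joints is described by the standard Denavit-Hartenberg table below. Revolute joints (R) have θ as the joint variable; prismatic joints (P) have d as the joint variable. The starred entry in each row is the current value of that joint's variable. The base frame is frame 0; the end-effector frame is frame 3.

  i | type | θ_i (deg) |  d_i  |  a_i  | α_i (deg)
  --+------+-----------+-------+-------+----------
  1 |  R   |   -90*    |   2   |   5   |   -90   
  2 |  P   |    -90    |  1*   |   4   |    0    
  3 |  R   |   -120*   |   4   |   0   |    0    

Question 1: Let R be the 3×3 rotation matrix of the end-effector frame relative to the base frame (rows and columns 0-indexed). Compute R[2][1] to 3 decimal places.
End-effector y-axis (col 1 of R) = (-0.0000,0.5000,0.8660)
R[2][1] = 0.8660

0.866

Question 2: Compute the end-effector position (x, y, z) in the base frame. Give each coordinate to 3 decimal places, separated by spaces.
5.000 -5.000 6.000

after link 1: o_1 = (0.0000, -5.0000, 2.0000)
after link 2: o_2 = (1.0000, -5.0000, 6.0000)
after link 3: o_3 = (5.0000, -5.0000, 6.0000)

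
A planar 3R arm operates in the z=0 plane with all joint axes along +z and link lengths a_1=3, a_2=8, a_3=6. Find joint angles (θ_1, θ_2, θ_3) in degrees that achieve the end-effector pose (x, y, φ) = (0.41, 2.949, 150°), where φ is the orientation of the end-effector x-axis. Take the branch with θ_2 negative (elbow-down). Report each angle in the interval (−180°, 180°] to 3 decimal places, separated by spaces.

wrist centre = target − a_3·(cos φ, sin φ) = (5.6062, -0.0510)
cos θ_2 = (31.4315−3²−8²)/(2·3·8) = -0.8660; θ_2 = -149.9982° (elbow-down)
β = atan2(-0.0510,5.6062) = -0.5212°; ψ = atan2(-4.0002,-3.9281) = -134.4786°
θ_1 = β − ψ = 133.9574°
θ_3 = φ − θ_1 − θ_2 = 166.0407° (wrapped to (-180°,180°])

133.957 -149.998 166.041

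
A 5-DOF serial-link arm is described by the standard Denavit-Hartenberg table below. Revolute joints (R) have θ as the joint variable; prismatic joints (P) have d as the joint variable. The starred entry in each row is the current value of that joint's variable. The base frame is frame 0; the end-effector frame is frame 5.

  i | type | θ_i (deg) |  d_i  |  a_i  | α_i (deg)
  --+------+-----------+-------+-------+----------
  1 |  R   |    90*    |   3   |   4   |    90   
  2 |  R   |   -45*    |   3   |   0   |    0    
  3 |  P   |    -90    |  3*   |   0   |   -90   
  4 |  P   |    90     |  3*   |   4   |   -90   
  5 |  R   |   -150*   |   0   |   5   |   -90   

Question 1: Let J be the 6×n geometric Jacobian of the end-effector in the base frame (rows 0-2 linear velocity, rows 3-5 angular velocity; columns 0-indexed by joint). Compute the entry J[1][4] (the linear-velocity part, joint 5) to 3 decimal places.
3.062

axis z_4 = (-0.0000,0.7071,0.7071); lever o_n−o_4 = (4.3301,1.7678,-1.7678)
cross product → J_v[:, 4] = (-2.5000,3.0619,-3.0619)
J_ω[:, 4] = z_4
entry J[1][4] = 3.0619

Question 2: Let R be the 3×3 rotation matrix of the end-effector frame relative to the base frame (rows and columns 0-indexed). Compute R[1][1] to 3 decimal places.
End-effector y-axis (col 1 of R) = (0.0000,-0.7071,-0.7071)
R[1][1] = -0.7071

-0.707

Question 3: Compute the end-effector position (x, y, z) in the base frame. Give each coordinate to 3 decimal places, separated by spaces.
after link 1: o_1 = (0.0000, 4.0000, 3.0000)
after link 2: o_2 = (3.0000, 4.0000, 3.0000)
after link 3: o_3 = (6.0000, 4.0000, 3.0000)
after link 4: o_4 = (2.0000, 6.1213, 0.8787)
after link 5: o_5 = (6.3301, 7.8891, -0.8891)

6.330 7.889 -0.889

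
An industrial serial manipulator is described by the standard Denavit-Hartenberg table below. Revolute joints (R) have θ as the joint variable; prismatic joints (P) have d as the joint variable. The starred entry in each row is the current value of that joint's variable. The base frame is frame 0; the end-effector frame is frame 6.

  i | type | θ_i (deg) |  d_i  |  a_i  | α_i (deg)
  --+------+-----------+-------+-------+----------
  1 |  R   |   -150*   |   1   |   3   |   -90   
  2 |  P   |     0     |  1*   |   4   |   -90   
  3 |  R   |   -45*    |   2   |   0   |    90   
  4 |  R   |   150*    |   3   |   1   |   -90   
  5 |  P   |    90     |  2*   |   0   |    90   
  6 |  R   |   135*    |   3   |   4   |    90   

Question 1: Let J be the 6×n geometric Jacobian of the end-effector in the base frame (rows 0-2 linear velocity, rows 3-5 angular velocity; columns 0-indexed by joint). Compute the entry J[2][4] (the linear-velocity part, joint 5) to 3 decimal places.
prismatic axis z_4 = (0.1294,0.4830,0.8660)
J_v[:, 4] = z_4; J_ω[:, 4] = (0,0,0)
entry J[2][4] = 0.8660

0.866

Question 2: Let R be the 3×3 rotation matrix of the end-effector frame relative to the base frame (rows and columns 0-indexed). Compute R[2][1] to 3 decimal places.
End-effector y-axis (col 1 of R) = (0.2241,0.8365,-0.5000)
R[2][1] = -0.5000

-0.500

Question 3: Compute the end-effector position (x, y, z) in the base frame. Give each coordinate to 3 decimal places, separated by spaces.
1.589 -0.197 1.182

after link 1: o_1 = (-2.5981, -1.5000, 1.0000)
after link 2: o_2 = (-5.5622, -4.3660, 1.0000)
after link 3: o_3 = (-5.5622, -4.3660, -1.0000)
after link 4: o_4 = (-2.4403, -4.3060, -1.5000)
after link 5: o_5 = (-2.1814, -3.3400, 0.2321)
after link 6: o_6 = (1.5891, -0.1965, 1.1815)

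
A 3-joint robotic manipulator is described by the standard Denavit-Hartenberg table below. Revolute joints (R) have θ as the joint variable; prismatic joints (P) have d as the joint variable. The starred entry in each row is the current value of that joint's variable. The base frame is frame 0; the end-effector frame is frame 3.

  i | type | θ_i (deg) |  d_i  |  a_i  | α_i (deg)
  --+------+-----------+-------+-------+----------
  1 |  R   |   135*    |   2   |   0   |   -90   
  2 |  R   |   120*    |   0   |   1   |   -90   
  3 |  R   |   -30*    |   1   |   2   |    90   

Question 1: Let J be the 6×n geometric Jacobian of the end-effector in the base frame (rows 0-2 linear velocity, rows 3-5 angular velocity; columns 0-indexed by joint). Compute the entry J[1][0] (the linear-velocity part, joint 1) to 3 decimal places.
axis z_0 = ẑ; lever o_n−o_0 = (0.8712,-2.2854,0.1340)
cross product → J_v[:, 0] = (2.2854,0.8712,-0.0000)
J_ω[:, 0] = z_0
entry J[1][0] = 0.8712

0.871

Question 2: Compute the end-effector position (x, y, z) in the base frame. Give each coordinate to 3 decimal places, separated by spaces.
after link 1: o_1 = (0.0000, 0.0000, 2.0000)
after link 2: o_2 = (0.3536, -0.3536, 1.1340)
after link 3: o_3 = (0.8712, -2.2854, 0.1340)

0.871 -2.285 0.134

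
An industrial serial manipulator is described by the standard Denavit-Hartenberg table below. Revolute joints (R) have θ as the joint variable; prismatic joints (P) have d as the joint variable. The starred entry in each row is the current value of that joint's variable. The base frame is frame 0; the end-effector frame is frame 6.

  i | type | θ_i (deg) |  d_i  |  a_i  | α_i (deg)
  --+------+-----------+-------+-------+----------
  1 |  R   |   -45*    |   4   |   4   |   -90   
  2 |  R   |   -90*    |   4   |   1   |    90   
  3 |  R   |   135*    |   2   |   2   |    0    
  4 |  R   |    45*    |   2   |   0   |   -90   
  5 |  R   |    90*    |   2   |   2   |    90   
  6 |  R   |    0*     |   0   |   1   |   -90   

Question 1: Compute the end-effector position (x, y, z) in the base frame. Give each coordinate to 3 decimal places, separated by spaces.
after link 1: o_1 = (2.8284, -2.8284, 4.0000)
after link 2: o_2 = (5.6569, 0.0000, 5.0000)
after link 3: o_3 = (5.2426, 2.4142, 3.5858)
after link 4: o_4 = (3.8284, 3.8284, 3.5858)
after link 5: o_5 = (3.8284, 1.0000, 3.5858)
after link 6: o_6 = (4.5355, 0.2929, 3.5858)

4.536 0.293 3.586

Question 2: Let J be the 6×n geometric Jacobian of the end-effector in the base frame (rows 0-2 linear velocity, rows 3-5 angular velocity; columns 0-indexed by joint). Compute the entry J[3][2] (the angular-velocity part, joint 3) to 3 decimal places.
-0.707

axis z_2 = (-0.7071,0.7071,0.0000); lever o_n−o_2 = (-1.1213,0.2929,-1.4142)
cross product → J_v[:, 2] = (-1.0000,-1.0000,0.5858)
J_ω[:, 2] = z_2
entry J[3][2] = -0.7071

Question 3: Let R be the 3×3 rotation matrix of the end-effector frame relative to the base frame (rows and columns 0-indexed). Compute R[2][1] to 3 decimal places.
End-effector y-axis (col 1 of R) = (-0.0000,-0.0000,1.0000)
R[2][1] = 1.0000

1.000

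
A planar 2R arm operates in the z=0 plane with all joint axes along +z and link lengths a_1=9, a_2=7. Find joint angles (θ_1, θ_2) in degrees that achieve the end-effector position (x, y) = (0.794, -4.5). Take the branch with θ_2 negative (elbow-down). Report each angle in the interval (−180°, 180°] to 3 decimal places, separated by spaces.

cos θ_2 = (20.8804−9²−7²)/(2·9·7) = -0.8660; θ_2 = -150.0003° (elbow-down)
β = atan2(-4.5000,0.7940) = -79.9935°; ψ = atan2(-3.5000,2.9378) = -49.9906°
θ_1 = β − ψ = -30.0029°

-30.003 -150.000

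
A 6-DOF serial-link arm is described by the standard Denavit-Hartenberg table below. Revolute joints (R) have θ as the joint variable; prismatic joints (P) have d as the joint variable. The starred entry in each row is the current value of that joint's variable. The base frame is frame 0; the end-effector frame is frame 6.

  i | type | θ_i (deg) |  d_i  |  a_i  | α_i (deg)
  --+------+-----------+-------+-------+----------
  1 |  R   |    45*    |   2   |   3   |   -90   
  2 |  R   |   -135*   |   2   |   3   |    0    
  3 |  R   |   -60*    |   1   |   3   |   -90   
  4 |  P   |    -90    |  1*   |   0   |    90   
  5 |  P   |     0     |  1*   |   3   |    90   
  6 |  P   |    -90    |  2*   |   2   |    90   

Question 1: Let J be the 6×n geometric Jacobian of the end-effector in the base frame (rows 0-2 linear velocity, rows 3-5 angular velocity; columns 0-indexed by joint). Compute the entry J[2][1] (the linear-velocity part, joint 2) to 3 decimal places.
axis z_1 = (-0.7071,0.7071,0.0000); lever o_n−o_1 = (-8.2917,0.1936,0.1201)
cross product → J_v[:, 1] = (0.0849,0.0849,5.7262)
J_ω[:, 1] = z_1
entry J[2][1] = 5.7262

5.726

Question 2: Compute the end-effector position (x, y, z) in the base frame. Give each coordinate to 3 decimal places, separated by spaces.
-6.170 2.315 2.120

after link 1: o_1 = (2.1213, 2.1213, 2.0000)
after link 2: o_2 = (-0.7929, 2.0355, 4.1213)
after link 3: o_3 = (-3.5490, 0.6936, 3.3449)
after link 4: o_4 = (-3.7321, 0.5106, 4.3108)
after link 5: o_5 = (-5.1704, 3.3149, 4.5696)
after link 6: o_6 = (-6.1704, 2.3149, 2.1201)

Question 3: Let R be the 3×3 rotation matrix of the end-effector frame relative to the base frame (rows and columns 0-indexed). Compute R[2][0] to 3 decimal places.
End-effector x-axis (col 0 of R) = (-0.6830,-0.6830,-0.2588)
R[2][0] = -0.2588

-0.259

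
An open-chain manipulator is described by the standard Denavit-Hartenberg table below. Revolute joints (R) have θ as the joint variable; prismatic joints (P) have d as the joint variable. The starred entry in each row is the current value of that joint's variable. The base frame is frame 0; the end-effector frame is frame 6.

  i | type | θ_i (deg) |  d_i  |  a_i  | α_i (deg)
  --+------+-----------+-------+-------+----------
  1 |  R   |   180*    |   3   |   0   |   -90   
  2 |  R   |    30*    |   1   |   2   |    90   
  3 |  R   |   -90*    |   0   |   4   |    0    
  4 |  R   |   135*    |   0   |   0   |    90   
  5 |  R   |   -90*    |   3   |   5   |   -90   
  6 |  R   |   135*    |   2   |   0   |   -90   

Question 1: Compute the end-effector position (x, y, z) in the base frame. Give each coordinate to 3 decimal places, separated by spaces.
-2.294 3.707 -4.098

after link 1: o_1 = (0.0000, 0.0000, 3.0000)
after link 2: o_2 = (-1.7321, -1.0000, 2.0000)
after link 3: o_3 = (-1.7321, 3.0000, 2.0000)
after link 4: o_4 = (-1.7321, 3.0000, 2.0000)
after link 5: o_5 = (-1.0692, 5.1213, -3.3908)
after link 6: o_6 = (-2.2939, 3.7071, -4.0979)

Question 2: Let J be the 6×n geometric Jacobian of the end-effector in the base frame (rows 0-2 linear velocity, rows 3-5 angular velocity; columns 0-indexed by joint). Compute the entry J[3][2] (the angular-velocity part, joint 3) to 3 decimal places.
axis z_2 = (-0.5000,0.0000,0.8660); lever o_n−o_2 = (-0.5619,4.7071,-6.0979)
cross product → J_v[:, 2] = (-4.0765,-3.5355,-2.3536)
J_ω[:, 2] = z_2
entry J[3][2] = -0.5000

-0.500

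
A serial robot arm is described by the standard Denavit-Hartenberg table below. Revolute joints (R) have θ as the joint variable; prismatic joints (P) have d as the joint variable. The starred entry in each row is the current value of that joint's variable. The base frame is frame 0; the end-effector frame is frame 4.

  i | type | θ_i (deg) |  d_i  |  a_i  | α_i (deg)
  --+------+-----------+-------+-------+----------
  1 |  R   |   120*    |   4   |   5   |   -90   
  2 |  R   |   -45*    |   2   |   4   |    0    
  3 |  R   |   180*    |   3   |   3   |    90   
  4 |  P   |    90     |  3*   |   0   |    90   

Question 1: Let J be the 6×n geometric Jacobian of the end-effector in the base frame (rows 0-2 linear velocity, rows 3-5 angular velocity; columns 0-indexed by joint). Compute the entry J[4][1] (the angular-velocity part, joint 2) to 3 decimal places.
axis z_1 = (-0.8660,-0.5000,0.0000); lever o_n−o_1 = (-5.7443,-0.0505,-1.4142)
cross product → J_v[:, 1] = (0.7071,-1.2247,-2.8284)
J_ω[:, 1] = z_1
entry J[4][1] = -0.5000

-0.500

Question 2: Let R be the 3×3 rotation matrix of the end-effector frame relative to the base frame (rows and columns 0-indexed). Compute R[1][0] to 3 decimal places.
-0.500

End-effector x-axis (col 0 of R) = (-0.8660,-0.5000,0.0000)
R[1][0] = -0.5000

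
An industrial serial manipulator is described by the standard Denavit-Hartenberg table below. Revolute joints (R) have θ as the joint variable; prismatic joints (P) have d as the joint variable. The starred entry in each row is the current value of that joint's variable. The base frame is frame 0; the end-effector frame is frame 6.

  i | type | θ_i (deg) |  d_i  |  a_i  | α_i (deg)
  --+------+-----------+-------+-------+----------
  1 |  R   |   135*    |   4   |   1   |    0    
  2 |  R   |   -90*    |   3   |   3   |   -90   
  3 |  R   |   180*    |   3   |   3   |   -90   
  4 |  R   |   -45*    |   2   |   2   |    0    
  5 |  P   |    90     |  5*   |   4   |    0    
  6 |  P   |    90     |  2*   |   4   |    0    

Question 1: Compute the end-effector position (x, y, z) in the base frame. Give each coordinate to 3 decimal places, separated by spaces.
after link 1: o_1 = (-0.7071, 0.7071, 4.0000)
after link 2: o_2 = (1.4142, 2.8284, 7.0000)
after link 3: o_3 = (-2.8284, 2.8284, 7.0000)
after link 4: o_4 = (-4.8284, 2.8284, 9.0000)
after link 5: o_5 = (-4.8284, -1.1716, 14.0000)
after link 6: o_6 = (-0.8284, -1.1716, 16.0000)

-0.828 -1.172 16.000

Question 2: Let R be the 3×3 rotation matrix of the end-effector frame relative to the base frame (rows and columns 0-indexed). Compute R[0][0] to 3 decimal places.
1.000

End-effector x-axis (col 0 of R) = (1.0000,-0.0000,0.0000)
R[0][0] = 1.0000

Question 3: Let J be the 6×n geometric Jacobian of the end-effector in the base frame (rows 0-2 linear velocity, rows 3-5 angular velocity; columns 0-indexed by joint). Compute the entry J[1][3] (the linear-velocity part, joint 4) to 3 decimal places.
2.000

axis z_3 = (-0.0000,-0.0000,1.0000); lever o_n−o_3 = (2.0000,-4.0000,9.0000)
cross product → J_v[:, 3] = (4.0000,2.0000,0.0000)
J_ω[:, 3] = z_3
entry J[1][3] = 2.0000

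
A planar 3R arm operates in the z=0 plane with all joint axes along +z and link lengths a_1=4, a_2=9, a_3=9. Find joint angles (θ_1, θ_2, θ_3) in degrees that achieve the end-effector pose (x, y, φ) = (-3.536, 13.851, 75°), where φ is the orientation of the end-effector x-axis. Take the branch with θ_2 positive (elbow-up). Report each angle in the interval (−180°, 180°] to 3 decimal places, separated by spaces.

45.007 119.996 -90.003

wrist centre = target − a_3·(cos φ, sin φ) = (-5.8654, 5.1577)
cos θ_2 = (61.0041−4²−9²)/(2·4·9) = -0.4999; θ_2 = 119.9962° (elbow-up)
β = atan2(5.1577,-5.8654) = 138.6735°; ψ = atan2(7.7945,-0.4995) = 93.6666°
θ_1 = β − ψ = 45.0069°
θ_3 = φ − θ_1 − θ_2 = -90.0031° (wrapped to (-180°,180°])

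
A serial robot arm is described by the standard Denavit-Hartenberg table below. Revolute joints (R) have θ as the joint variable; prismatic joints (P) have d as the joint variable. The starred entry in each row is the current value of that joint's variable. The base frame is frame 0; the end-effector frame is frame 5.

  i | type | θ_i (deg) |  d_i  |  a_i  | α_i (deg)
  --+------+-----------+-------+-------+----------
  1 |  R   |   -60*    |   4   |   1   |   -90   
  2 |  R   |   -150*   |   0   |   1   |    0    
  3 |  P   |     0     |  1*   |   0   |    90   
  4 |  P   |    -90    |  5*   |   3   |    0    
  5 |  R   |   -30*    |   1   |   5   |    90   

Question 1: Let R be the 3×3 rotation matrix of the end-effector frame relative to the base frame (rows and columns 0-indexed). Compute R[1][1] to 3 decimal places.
0.433

End-effector y-axis (col 1 of R) = (-0.2500,0.4330,-0.8660)
R[1][1] = 0.4330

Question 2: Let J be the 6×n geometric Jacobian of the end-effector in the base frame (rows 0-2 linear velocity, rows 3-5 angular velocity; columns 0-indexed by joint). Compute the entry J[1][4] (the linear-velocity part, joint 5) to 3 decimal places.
1.998

axis z_4 = (-0.2500,0.4330,-0.8660); lever o_n−o_4 = (-2.9175,-3.6071,-2.1160)
cross product → J_v[:, 4] = (-4.0401,1.9976,2.1651)
J_ω[:, 4] = z_4
entry J[1][4] = 1.9976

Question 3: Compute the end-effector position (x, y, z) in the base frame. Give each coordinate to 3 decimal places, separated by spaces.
-5.833 -2.558 -1.946

after link 1: o_1 = (0.5000, -0.8660, 4.0000)
after link 2: o_2 = (0.0670, -0.1160, 4.5000)
after link 3: o_3 = (0.9330, 0.3840, 4.5000)
after link 4: o_4 = (-2.9151, 1.0490, 0.1699)
after link 5: o_5 = (-5.8325, -2.5580, -1.9462)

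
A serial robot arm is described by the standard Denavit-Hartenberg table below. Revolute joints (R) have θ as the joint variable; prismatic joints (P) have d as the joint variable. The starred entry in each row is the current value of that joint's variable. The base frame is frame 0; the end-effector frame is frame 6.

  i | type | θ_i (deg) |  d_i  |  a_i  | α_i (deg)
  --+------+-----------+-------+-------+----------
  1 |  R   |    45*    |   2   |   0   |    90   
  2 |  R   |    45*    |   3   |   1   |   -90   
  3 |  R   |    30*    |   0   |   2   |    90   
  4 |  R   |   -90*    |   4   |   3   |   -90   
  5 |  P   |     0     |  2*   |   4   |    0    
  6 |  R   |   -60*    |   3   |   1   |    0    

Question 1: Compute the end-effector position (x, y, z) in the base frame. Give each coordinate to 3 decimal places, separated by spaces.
11.124 5.871 3.411

after link 1: o_1 = (0.0000, 0.0000, 2.0000)
after link 2: o_2 = (2.6213, -1.6213, 2.7071)
after link 3: o_3 = (2.7802, -0.0482, 3.9319)
after link 4: o_4 = (7.7297, 0.0023, 3.2247)
after link 5: o_5 = (9.8886, 3.5755, 1.6211)
after link 6: o_6 = (11.1239, 5.8713, 3.4108)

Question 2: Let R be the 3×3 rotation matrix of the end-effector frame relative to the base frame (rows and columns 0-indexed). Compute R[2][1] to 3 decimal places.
-0.789

End-effector y-axis (col 1 of R) = (0.0018,0.6142,-0.7891)
R[2][1] = -0.7891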